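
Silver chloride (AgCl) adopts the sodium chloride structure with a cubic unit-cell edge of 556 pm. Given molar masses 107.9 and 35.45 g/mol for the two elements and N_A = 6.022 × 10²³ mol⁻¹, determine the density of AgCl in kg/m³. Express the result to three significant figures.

5540 kg/m³

The sodium chloride structure contains Z = 4 formula units per cell; M(AgCl) = 107.9 + 35.45 = 143.35 g/mol.
a³ = (5.560 × 10^-8 cm)³ = 1.719 × 10^-22 cm³.
ρ = 4 × 143.35 / (6.022 × 10²³ × 1.719 × 10^-22) = 5.540 g/cm³ = 5540 kg/m³.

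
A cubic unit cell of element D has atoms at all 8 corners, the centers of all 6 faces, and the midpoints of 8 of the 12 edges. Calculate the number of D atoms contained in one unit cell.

Corner atoms are shared by 8 cells (1/8 each), face atoms by 2 (1/2 each), edge atoms by 4 (1/4 each).
Net atoms = 8 × 1/8 + 6 × 1/2 + 8 × 1/4 = 1 + 3 + 2 = 6.

6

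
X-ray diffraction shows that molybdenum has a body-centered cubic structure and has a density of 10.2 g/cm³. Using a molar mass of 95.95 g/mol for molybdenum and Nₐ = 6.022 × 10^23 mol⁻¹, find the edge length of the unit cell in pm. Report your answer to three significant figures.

With Z = 2 atoms per BCC cell, a³ = Z·M/(N_A·ρ) = 2 × 95.95 / (6.022 × 10²³ × 10.20 g/cm³) = 3.124 × 10^-23 cm³.
a = (3.124 × 10^-23)^(1/3) = 3.150 × 10^-8 cm = 315 pm.

315 pm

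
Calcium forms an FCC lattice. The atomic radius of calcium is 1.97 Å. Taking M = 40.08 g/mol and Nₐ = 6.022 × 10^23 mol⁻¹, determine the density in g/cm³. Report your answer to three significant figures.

In an FCC lattice, atoms touch along the face diagonal, so √2·a = 4r, giving a = 5.572 Å = 5.572 × 10^-8 cm.
With Z = 4, ρ = Z·M/(N_A·a³) = 4 × 40.08 / (6.022 × 10²³ × 1.730 × 10^-22) = 1.539 g/cm³.

1.54 g/cm³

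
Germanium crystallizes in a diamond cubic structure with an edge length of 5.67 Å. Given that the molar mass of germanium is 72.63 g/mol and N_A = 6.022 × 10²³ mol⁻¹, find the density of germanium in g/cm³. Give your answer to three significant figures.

A diamond cubic unit cell contains Z = 8 atoms.
Cell volume: a³ = (5.67 Å)³ = (5.670 × 10^-8 cm)³ = 1.823 × 10^-22 cm³.
ρ = Z·M/(N_A·a³) = 8 × 72.63 / (6.022 × 10²³ × 1.823 × 10^-22) = 5.293 g/cm³.

5.29 g/cm³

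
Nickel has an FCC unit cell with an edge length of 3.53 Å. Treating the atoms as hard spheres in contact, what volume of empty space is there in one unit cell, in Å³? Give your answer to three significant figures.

11.4 Å³

In an FCC lattice atoms touch along the face diagonal, so √2·a = 4r, so r = 0.3536a = 1.248 Å.
V_cell = a³ = 43.99 Å³; V_atoms = 4 × (4/3)πr³ = 32.57 Å³.
Empty space = 43.99 − 32.57 = 11.4 Å³.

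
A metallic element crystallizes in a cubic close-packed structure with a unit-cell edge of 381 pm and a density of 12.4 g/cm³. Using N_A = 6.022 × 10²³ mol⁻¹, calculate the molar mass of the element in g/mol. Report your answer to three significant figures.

An FCC cell has Z = 4 atoms; a = 3.810 × 10^-8 cm.
M = ρ·N_A·a³/Z = 12.4 × 6.022 × 10²³ × 5.531 × 10^-23 / 4 = 103 g/mol.

103 g/mol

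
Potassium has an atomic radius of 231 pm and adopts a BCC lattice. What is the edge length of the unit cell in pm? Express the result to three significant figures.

In a BCC lattice, atoms touch along the body diagonal, so √3·a = 4r.
a = 4r/√3 = 4 × 231 / 1.7321 = 533 pm.

533 pm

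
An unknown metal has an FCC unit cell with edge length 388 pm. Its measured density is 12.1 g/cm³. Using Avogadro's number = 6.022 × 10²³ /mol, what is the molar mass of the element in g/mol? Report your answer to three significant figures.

106 g/mol

An FCC cell has Z = 4 atoms; a = 3.880 × 10^-8 cm.
M = ρ·N_A·a³/Z = 12.1 × 6.022 × 10²³ × 5.841 × 10^-23 / 4 = 106 g/mol.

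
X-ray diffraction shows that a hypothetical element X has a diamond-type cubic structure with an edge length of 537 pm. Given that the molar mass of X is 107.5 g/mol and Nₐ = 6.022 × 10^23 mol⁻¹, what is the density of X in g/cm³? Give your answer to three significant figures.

9.22 g/cm³

A diamond cubic unit cell contains Z = 8 atoms.
Cell volume: a³ = (537 pm)³ = (5.370 × 10^-8 cm)³ = 1.549 × 10^-22 cm³.
ρ = Z·M/(N_A·a³) = 8 × 107.5 / (6.022 × 10²³ × 1.549 × 10^-22) = 9.222 g/cm³.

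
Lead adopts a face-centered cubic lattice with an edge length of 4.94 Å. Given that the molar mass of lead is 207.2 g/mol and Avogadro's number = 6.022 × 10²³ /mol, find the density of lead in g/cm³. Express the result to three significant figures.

An FCC unit cell contains Z = 4 atoms.
Cell volume: a³ = (4.94 Å)³ = (4.940 × 10^-8 cm)³ = 1.206 × 10^-22 cm³.
ρ = Z·M/(N_A·a³) = 4 × 207.2 / (6.022 × 10²³ × 1.206 × 10^-22) = 11.42 g/cm³.

11.4 g/cm³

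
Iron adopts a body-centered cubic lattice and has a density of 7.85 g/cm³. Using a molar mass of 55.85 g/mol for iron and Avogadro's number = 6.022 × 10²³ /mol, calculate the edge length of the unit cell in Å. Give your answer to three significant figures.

With Z = 2 atoms per BCC cell, a³ = Z·M/(N_A·ρ) = 2 × 55.85 / (6.022 × 10²³ × 7.850 g/cm³) = 2.363 × 10^-23 cm³.
a = (2.363 × 10^-23)^(1/3) = 2.870 × 10^-8 cm = 2.87 Å.

2.87 Å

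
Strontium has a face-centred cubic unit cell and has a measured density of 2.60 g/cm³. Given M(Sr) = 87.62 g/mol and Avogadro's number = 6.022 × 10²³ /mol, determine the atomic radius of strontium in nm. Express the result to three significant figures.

For an FCC cell (Z = 4), a³ = Z·M/(N_A·ρ) = 4 × 87.62 / (6.022 × 10²³ × 2.600) = 2.238 × 10^-22 cm³, so a = 6.072 × 10^-8 cm = 0.6072 nm.
Atoms touch along the face diagonal, so √2·a = 4r, so r = 0.3536 × a = 0.215 nm.

0.215 nm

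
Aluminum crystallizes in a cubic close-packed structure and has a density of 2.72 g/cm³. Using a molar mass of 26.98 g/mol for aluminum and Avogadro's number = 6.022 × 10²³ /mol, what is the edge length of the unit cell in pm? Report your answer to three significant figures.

With Z = 4 atoms per FCC cell, a³ = Z·M/(N_A·ρ) = 4 × 26.98 / (6.022 × 10²³ × 2.720 g/cm³) = 6.589 × 10^-23 cm³.
a = (6.589 × 10^-23)^(1/3) = 4.039 × 10^-8 cm = 404 pm.

404 pm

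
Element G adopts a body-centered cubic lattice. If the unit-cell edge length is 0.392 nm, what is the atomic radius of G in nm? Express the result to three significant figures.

0.170 nm

In a BCC lattice, atoms touch along the body diagonal, so √3·a = 4r.
r = √3·a/4 = 1.7321 × 0.392 / 4 = 0.170 nm.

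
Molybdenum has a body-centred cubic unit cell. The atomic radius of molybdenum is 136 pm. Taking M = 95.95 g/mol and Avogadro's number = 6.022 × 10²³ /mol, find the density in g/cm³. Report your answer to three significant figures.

10.3 g/cm³

In a BCC lattice, atoms touch along the body diagonal, so √3·a = 4r, giving a = 314.1 pm = 3.141 × 10^-8 cm.
With Z = 2, ρ = Z·M/(N_A·a³) = 2 × 95.95 / (6.022 × 10²³ × 3.098 × 10^-23) = 10.29 g/cm³.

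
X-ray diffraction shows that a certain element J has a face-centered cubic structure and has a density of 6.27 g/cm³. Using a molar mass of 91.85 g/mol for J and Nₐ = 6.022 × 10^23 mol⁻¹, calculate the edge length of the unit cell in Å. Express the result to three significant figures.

With Z = 4 atoms per FCC cell, a³ = Z·M/(N_A·ρ) = 4 × 91.85 / (6.022 × 10²³ × 6.270 g/cm³) = 9.730 × 10^-23 cm³.
a = (9.730 × 10^-23)^(1/3) = 4.599 × 10^-8 cm = 4.60 Å.

4.60 Å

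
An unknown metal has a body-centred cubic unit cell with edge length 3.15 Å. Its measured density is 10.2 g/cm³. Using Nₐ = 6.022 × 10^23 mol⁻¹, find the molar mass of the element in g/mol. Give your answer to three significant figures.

A BCC cell has Z = 2 atoms; a = 3.150 × 10^-8 cm.
M = ρ·N_A·a³/Z = 10.2 × 6.022 × 10²³ × 3.126 × 10^-23 / 2 = 96.0 g/mol.

96.0 g/mol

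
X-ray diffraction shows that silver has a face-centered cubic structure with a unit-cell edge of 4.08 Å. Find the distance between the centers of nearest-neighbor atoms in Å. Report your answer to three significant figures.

In an FCC structure, atoms touch along the face diagonal, so √2·a = 4r; the nearest-neighbor distance equals 2r = 0.7071·a.
d = 0.7071 × 4.08 = 2.88 Å.

2.88 Å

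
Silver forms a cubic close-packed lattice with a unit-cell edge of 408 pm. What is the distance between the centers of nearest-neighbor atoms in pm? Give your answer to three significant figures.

288 pm

In an FCC structure, atoms touch along the face diagonal, so √2·a = 4r; the nearest-neighbor distance equals 2r = 0.7071·a.
d = 0.7071 × 408 = 288 pm.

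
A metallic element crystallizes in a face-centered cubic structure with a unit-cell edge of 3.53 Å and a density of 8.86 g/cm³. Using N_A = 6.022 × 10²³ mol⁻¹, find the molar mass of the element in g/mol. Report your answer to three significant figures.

An FCC cell has Z = 4 atoms; a = 3.530 × 10^-8 cm.
M = ρ·N_A·a³/Z = 8.86 × 6.022 × 10²³ × 4.399 × 10^-23 / 4 = 58.7 g/mol.

58.7 g/mol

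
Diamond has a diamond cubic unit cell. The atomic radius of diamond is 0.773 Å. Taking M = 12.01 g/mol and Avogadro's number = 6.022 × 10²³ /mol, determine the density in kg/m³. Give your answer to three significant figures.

In a diamond cubic lattice, nearest neighbors lie along the body diagonal with √3·a = 8r, giving a = 3.570 Å = 3.570 × 10^-8 cm.
With Z = 8, ρ = Z·M/(N_A·a³) = 8 × 12.01 / (6.022 × 10²³ × 4.551 × 10^-23) = 3.506 g/cm³ = 3510 kg/m³.

3510 kg/m³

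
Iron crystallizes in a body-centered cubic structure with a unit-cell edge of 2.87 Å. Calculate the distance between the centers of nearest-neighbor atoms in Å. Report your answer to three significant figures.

2.49 Å

In a BCC structure, atoms touch along the body diagonal, so √3·a = 4r; the nearest-neighbor distance equals 2r = 0.8660·a.
d = 0.8660 × 2.87 = 2.49 Å.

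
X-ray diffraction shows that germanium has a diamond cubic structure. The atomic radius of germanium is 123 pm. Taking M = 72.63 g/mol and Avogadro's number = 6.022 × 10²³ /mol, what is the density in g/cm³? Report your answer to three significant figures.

5.26 g/cm³

In a diamond cubic lattice, nearest neighbors lie along the body diagonal with √3·a = 8r, giving a = 568.1 pm = 5.681 × 10^-8 cm.
With Z = 8, ρ = Z·M/(N_A·a³) = 8 × 72.63 / (6.022 × 10²³ × 1.834 × 10^-22) = 5.262 g/cm³.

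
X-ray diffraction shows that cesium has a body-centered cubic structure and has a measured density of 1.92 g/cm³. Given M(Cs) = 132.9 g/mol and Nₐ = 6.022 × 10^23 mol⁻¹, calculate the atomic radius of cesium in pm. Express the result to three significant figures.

265 pm

For a BCC cell (Z = 2), a³ = Z·M/(N_A·ρ) = 2 × 132.9 / (6.022 × 10²³ × 1.920) = 2.299 × 10^-22 cm³, so a = 6.126 × 10^-8 cm = 612.6 pm.
Atoms touch along the body diagonal, so √3·a = 4r, so r = 0.4330 × a = 265 pm.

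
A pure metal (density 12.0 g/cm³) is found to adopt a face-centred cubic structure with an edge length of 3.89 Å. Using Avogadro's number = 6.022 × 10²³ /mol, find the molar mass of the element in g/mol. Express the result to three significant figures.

An FCC cell has Z = 4 atoms; a = 3.890 × 10^-8 cm.
M = ρ·N_A·a³/Z = 12.0 × 6.022 × 10²³ × 5.886 × 10^-23 / 4 = 106 g/mol.

106 g/mol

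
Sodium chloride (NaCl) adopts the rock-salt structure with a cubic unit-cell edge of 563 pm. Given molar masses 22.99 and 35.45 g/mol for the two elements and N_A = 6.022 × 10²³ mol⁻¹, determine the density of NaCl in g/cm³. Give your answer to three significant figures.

2.18 g/cm³

The rock-salt structure contains Z = 4 formula units per cell; M(NaCl) = 22.99 + 35.45 = 58.44 g/mol.
a³ = (5.630 × 10^-8 cm)³ = 1.785 × 10^-22 cm³.
ρ = 4 × 58.44 / (6.022 × 10²³ × 1.785 × 10^-22) = 2.175 g/cm³.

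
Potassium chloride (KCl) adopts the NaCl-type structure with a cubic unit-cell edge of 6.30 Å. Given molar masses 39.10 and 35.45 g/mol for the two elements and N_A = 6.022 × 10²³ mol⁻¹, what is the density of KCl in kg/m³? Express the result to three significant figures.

The NaCl-type structure contains Z = 4 formula units per cell; M(KCl) = 39.10 + 35.45 = 74.55 g/mol.
a³ = (6.300 × 10^-8 cm)³ = 2.500 × 10^-22 cm³.
ρ = 4 × 74.55 / (6.022 × 10²³ × 2.500 × 10^-22) = 1.980 g/cm³ = 1980 kg/m³.

1980 kg/m³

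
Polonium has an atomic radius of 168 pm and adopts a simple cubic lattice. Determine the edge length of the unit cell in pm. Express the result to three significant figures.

In a simple cubic lattice, atoms touch along the cell edge, so a = 2r.
a = 2r = 2 × 168 = 336 pm.

336 pm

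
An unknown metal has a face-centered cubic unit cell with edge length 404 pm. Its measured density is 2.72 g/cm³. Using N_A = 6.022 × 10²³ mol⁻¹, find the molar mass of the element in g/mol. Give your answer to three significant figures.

An FCC cell has Z = 4 atoms; a = 4.040 × 10^-8 cm.
M = ρ·N_A·a³/Z = 2.72 × 6.022 × 10²³ × 6.594 × 10^-23 / 4 = 27.0 g/mol.

27.0 g/mol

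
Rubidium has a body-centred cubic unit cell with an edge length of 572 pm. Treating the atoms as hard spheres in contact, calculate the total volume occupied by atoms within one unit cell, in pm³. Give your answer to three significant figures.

In a BCC lattice atoms touch along the body diagonal, so √3·a = 4r, so r = 0.4330a = 247.7 pm.
V_atoms = Z × (4/3)πr³ = 2 × (4/3)π × (247.7)³ = 1.27 × 10^8 pm³.

1.27 × 10^8 pm³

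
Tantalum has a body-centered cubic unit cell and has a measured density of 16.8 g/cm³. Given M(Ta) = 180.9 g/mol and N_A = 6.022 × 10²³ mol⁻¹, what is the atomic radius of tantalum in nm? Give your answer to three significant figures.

0.143 nm

For a BCC cell (Z = 2), a³ = Z·M/(N_A·ρ) = 2 × 180.9 / (6.022 × 10²³ × 16.80) = 3.576 × 10^-23 cm³, so a = 3.295 × 10^-8 cm = 0.3295 nm.
Atoms touch along the body diagonal, so √3·a = 4r, so r = 0.4330 × a = 0.143 nm.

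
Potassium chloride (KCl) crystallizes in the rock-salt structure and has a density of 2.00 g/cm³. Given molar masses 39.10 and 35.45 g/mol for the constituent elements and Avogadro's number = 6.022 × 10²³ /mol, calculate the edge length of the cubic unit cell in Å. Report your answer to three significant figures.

6.28 Å

M(KCl) = 74.55 g/mol; Z = 4 formula units per cell.
a³ = Z·M/(N_A·ρ) = 4 × 74.55 / (6.022 × 10²³ × 2.00) = 2.476 × 10^-22 cm³, so a = 6.279 × 10^-8 cm = 6.28 Å.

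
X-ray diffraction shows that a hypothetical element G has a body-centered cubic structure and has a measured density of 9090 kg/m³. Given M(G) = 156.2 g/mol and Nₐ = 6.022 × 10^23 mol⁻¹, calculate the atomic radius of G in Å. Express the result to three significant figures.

For a BCC cell (Z = 2), a³ = Z·M/(N_A·ρ) = 2 × 156.2 / (6.022 × 10²³ × 9.090) = 5.707 × 10^-23 cm³, so a = 3.850 × 10^-8 cm = 3.850 Å.
Atoms touch along the body diagonal, so √3·a = 4r, so r = 0.4330 × a = 1.67 Å.

1.67 Å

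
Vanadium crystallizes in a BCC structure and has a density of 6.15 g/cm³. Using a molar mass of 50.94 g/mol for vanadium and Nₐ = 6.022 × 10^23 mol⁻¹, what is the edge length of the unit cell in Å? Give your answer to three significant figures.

3.02 Å

With Z = 2 atoms per BCC cell, a³ = Z·M/(N_A·ρ) = 2 × 50.94 / (6.022 × 10²³ × 6.150 g/cm³) = 2.751 × 10^-23 cm³.
a = (2.751 × 10^-23)^(1/3) = 3.019 × 10^-8 cm = 3.02 Å.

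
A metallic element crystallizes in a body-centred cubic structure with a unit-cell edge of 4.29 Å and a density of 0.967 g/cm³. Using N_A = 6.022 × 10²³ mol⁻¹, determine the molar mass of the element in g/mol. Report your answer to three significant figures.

23.0 g/mol

A BCC cell has Z = 2 atoms; a = 4.290 × 10^-8 cm.
M = ρ·N_A·a³/Z = 0.967 × 6.022 × 10²³ × 7.895 × 10^-23 / 2 = 23.0 g/mol.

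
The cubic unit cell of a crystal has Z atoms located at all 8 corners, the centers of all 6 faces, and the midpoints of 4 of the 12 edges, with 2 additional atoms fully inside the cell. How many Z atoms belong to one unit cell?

Corner atoms are shared by 8 cells (1/8 each), face atoms by 2 (1/2 each), edge atoms by 4 (1/4 each), interior atoms are unshared.
Net atoms = 8 × 1/8 + 6 × 1/2 + 4 × 1/4 + 2 = 1 + 3 + 1 + 2 = 7.

7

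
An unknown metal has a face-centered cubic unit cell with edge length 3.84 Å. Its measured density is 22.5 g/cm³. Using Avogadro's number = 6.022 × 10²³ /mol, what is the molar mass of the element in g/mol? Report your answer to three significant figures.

192 g/mol

An FCC cell has Z = 4 atoms; a = 3.840 × 10^-8 cm.
M = ρ·N_A·a³/Z = 22.5 × 6.022 × 10²³ × 5.662 × 10^-23 / 4 = 192 g/mol.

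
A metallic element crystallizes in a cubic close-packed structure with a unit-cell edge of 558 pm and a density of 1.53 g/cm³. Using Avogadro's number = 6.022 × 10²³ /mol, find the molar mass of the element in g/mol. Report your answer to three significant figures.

An FCC cell has Z = 4 atoms; a = 5.580 × 10^-8 cm.
M = ρ·N_A·a³/Z = 1.53 × 6.022 × 10²³ × 1.737 × 10^-22 / 4 = 40.0 g/mol.

40.0 g/mol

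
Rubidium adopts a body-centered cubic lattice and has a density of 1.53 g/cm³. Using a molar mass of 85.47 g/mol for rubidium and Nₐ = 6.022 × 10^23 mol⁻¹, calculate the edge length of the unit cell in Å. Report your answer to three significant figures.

5.70 Å

With Z = 2 atoms per BCC cell, a³ = Z·M/(N_A·ρ) = 2 × 85.47 / (6.022 × 10²³ × 1.530 g/cm³) = 1.855 × 10^-22 cm³.
a = (1.855 × 10^-22)^(1/3) = 5.703 × 10^-8 cm = 5.70 Å.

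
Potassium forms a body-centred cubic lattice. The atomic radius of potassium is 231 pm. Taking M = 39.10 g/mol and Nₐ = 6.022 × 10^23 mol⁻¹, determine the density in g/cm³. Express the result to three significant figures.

In a BCC lattice, atoms touch along the body diagonal, so √3·a = 4r, giving a = 533.5 pm = 5.335 × 10^-8 cm.
With Z = 2, ρ = Z·M/(N_A·a³) = 2 × 39.10 / (6.022 × 10²³ × 1.518 × 10^-22) = 0.8553 g/cm³.

0.855 g/cm³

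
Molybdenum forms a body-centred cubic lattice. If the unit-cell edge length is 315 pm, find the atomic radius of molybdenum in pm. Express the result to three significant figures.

136 pm

In a BCC lattice, atoms touch along the body diagonal, so √3·a = 4r.
r = √3·a/4 = 1.7321 × 315 / 4 = 136 pm.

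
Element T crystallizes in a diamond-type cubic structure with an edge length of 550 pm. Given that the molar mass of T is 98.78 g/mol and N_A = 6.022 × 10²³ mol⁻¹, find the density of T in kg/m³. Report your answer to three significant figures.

7890 kg/m³

A diamond cubic unit cell contains Z = 8 atoms.
Cell volume: a³ = (550 pm)³ = (5.500 × 10^-8 cm)³ = 1.664 × 10^-22 cm³.
ρ = Z·M/(N_A·a³) = 8 × 98.78 / (6.022 × 10²³ × 1.664 × 10^-22) = 7.887 g/cm³ = 7890 kg/m³.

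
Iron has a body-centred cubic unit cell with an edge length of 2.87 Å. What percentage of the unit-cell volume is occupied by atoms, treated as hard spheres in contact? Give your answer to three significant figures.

68.0%

In a BCC lattice atoms touch along the body diagonal, so √3·a = 4r, so r = 0.4330a = 1.243 Å.
Packing fraction = Z·(4/3)πr³ / a³ = 2 × (4/3)π × (1.243)³ / (2.87)³ = 0.6802 = 68.0%.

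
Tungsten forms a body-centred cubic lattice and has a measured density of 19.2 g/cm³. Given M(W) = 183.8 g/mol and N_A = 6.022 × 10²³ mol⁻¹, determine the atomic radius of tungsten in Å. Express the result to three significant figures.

For a BCC cell (Z = 2), a³ = Z·M/(N_A·ρ) = 2 × 183.8 / (6.022 × 10²³ × 19.20) = 3.179 × 10^-23 cm³, so a = 3.168 × 10^-8 cm = 3.168 Å.
Atoms touch along the body diagonal, so √3·a = 4r, so r = 0.4330 × a = 1.37 Å.

1.37 Å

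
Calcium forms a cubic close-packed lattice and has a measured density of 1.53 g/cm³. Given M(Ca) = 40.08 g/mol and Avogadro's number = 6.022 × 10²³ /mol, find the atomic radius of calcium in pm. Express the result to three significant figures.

197 pm

For an FCC cell (Z = 4), a³ = Z·M/(N_A·ρ) = 4 × 40.08 / (6.022 × 10²³ × 1.530) = 1.740 × 10^-22 cm³, so a = 5.583 × 10^-8 cm = 558.3 pm.
Atoms touch along the face diagonal, so √2·a = 4r, so r = 0.3536 × a = 197 pm.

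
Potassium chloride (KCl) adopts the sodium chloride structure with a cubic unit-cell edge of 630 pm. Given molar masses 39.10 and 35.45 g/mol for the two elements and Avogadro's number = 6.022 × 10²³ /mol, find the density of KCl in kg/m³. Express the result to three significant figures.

The sodium chloride structure contains Z = 4 formula units per cell; M(KCl) = 39.10 + 35.45 = 74.55 g/mol.
a³ = (6.300 × 10^-8 cm)³ = 2.500 × 10^-22 cm³.
ρ = 4 × 74.55 / (6.022 × 10²³ × 2.500 × 10^-22) = 1.980 g/cm³ = 1980 kg/m³.

1980 kg/m³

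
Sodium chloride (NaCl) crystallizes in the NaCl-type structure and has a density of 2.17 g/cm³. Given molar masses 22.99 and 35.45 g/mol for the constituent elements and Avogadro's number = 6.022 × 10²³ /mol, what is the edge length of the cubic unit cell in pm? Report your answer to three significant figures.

M(NaCl) = 58.44 g/mol; Z = 4 formula units per cell.
a³ = Z·M/(N_A·ρ) = 4 × 58.44 / (6.022 × 10²³ × 2.17) = 1.789 × 10^-22 cm³, so a = 5.635 × 10^-8 cm = 563 pm.

563 pm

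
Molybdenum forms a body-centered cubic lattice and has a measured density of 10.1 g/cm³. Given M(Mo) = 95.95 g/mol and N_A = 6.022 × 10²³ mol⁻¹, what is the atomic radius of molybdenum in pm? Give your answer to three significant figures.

137 pm

For a BCC cell (Z = 2), a³ = Z·M/(N_A·ρ) = 2 × 95.95 / (6.022 × 10²³ × 10.10) = 3.155 × 10^-23 cm³, so a = 3.160 × 10^-8 cm = 316.0 pm.
Atoms touch along the body diagonal, so √3·a = 4r, so r = 0.4330 × a = 137 pm.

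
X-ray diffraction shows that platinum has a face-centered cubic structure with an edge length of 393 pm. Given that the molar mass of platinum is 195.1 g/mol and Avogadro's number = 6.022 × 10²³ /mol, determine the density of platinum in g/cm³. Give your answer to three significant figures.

21.4 g/cm³

An FCC unit cell contains Z = 4 atoms.
Cell volume: a³ = (393 pm)³ = (3.930 × 10^-8 cm)³ = 6.070 × 10^-23 cm³.
ρ = Z·M/(N_A·a³) = 4 × 195.1 / (6.022 × 10²³ × 6.070 × 10^-23) = 21.35 g/cm³.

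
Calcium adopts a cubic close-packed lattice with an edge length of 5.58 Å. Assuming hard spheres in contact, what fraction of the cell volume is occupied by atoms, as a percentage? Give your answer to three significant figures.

In an FCC lattice atoms touch along the face diagonal, so √2·a = 4r, so r = 0.3536a = 1.973 Å.
Packing fraction = Z·(4/3)πr³ / a³ = 4 × (4/3)π × (1.973)³ / (5.58)³ = 0.7405 = 74.0%.

74.0%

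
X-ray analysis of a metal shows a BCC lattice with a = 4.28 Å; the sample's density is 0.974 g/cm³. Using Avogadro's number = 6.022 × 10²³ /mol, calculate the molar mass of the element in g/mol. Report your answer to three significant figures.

23.0 g/mol

A BCC cell has Z = 2 atoms; a = 4.280 × 10^-8 cm.
M = ρ·N_A·a³/Z = 0.974 × 6.022 × 10²³ × 7.840 × 10^-23 / 2 = 23.0 g/mol.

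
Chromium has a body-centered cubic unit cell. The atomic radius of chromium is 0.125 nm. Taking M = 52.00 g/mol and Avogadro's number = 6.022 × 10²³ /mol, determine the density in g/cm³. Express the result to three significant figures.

In a BCC lattice, atoms touch along the body diagonal, so √3·a = 4r, giving a = 0.2887 nm = 2.887 × 10^-8 cm.
With Z = 2, ρ = Z·M/(N_A·a³) = 2 × 52.00 / (6.022 × 10²³ × 2.406 × 10^-23) = 7.179 g/cm³.

7.18 g/cm³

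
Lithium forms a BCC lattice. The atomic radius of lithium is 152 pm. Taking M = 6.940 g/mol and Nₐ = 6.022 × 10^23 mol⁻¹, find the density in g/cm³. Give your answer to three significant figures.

In a BCC lattice, atoms touch along the body diagonal, so √3·a = 4r, giving a = 351.0 pm = 3.510 × 10^-8 cm.
With Z = 2, ρ = Z·M/(N_A·a³) = 2 × 6.940 / (6.022 × 10²³ × 4.325 × 10^-23) = 0.5329 g/cm³.

0.533 g/cm³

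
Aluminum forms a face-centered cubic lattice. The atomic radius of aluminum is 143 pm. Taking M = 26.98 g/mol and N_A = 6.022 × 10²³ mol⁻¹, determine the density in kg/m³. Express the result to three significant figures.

2710 kg/m³

In an FCC lattice, atoms touch along the face diagonal, so √2·a = 4r, giving a = 404.5 pm = 4.045 × 10^-8 cm.
With Z = 4, ρ = Z·M/(N_A·a³) = 4 × 26.98 / (6.022 × 10²³ × 6.617 × 10^-23) = 2.708 g/cm³ = 2710 kg/m³.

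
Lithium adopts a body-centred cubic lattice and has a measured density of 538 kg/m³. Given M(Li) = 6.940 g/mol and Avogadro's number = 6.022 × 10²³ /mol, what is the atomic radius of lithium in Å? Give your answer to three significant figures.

1.52 Å

For a BCC cell (Z = 2), a³ = Z·M/(N_A·ρ) = 2 × 6.940 / (6.022 × 10²³ × 0.5380) = 4.284 × 10^-23 cm³, so a = 3.499 × 10^-8 cm = 3.499 Å.
Atoms touch along the body diagonal, so √3·a = 4r, so r = 0.4330 × a = 1.52 Å.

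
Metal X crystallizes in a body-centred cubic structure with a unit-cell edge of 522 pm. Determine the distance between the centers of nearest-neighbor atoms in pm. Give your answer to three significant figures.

452 pm

In a BCC structure, atoms touch along the body diagonal, so √3·a = 4r; the nearest-neighbor distance equals 2r = 0.8660·a.
d = 0.8660 × 522 = 452 pm.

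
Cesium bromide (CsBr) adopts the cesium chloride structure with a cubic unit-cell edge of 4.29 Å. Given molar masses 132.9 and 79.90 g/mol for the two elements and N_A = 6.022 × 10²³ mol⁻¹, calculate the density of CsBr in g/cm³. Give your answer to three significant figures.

4.48 g/cm³

The cesium chloride structure contains Z = 1 formula unit per cell; M(CsBr) = 132.9 + 79.90 = 212.8 g/mol.
a³ = (4.290 × 10^-8 cm)³ = 7.895 × 10^-23 cm³.
ρ = 1 × 212.8 / (6.022 × 10²³ × 7.895 × 10^-23) = 4.476 g/cm³.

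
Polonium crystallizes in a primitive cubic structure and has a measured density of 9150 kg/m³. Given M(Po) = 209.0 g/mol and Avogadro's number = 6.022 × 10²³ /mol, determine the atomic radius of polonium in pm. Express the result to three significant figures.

168 pm

For a simple cubic cell (Z = 1), a³ = Z·M/(N_A·ρ) = 1 × 209.0 / (6.022 × 10²³ × 9.150) = 3.793 × 10^-23 cm³, so a = 3.360 × 10^-8 cm = 336.0 pm.
Atoms touch along the cell edge, so a = 2r, so r = 0.5000 × a = 168 pm.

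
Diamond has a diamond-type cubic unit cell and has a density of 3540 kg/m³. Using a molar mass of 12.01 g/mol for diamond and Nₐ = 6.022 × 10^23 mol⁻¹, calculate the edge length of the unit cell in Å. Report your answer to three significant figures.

With Z = 8 atoms per diamond cubic cell, a³ = Z·M/(N_A·ρ) = 8 × 12.01 / (6.022 × 10²³ × 3.540 g/cm³) = 4.507 × 10^-23 cm³.
a = (4.507 × 10^-23)^(1/3) = 3.559 × 10^-8 cm = 3.56 Å.

3.56 Å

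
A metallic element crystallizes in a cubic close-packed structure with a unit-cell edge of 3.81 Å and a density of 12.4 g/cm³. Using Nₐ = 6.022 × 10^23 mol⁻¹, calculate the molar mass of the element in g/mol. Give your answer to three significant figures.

An FCC cell has Z = 4 atoms; a = 3.810 × 10^-8 cm.
M = ρ·N_A·a³/Z = 12.4 × 6.022 × 10²³ × 5.531 × 10^-23 / 4 = 103 g/mol.

103 g/mol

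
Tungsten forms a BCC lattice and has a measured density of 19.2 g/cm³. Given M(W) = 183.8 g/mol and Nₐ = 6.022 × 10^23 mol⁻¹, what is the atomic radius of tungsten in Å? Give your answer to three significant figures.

1.37 Å

For a BCC cell (Z = 2), a³ = Z·M/(N_A·ρ) = 2 × 183.8 / (6.022 × 10²³ × 19.20) = 3.179 × 10^-23 cm³, so a = 3.168 × 10^-8 cm = 3.168 Å.
Atoms touch along the body diagonal, so √3·a = 4r, so r = 0.4330 × a = 1.37 Å.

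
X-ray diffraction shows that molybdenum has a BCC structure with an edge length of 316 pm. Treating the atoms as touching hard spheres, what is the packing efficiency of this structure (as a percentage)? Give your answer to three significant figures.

68.0%

In a BCC lattice atoms touch along the body diagonal, so √3·a = 4r, so r = 0.4330a = 136.8 pm.
Packing fraction = Z·(4/3)πr³ / a³ = 2 × (4/3)π × (136.8)³ / (316)³ = 0.6802 = 68.0%.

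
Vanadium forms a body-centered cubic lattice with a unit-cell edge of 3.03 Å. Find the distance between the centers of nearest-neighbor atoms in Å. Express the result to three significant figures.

In a BCC structure, atoms touch along the body diagonal, so √3·a = 4r; the nearest-neighbor distance equals 2r = 0.8660·a.
d = 0.8660 × 3.03 = 2.62 Å.

2.62 Å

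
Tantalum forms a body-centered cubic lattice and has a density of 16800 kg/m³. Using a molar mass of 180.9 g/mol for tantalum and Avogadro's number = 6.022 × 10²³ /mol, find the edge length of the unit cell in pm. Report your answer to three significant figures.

With Z = 2 atoms per BCC cell, a³ = Z·M/(N_A·ρ) = 2 × 180.9 / (6.022 × 10²³ × 16.80 g/cm³) = 3.576 × 10^-23 cm³.
a = (3.576 × 10^-23)^(1/3) = 3.295 × 10^-8 cm = 329 pm.

329 pm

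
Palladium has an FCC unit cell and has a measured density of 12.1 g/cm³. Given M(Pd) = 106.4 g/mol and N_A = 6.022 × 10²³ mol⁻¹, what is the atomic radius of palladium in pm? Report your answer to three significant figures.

For an FCC cell (Z = 4), a³ = Z·M/(N_A·ρ) = 4 × 106.4 / (6.022 × 10²³ × 12.10) = 5.841 × 10^-23 cm³, so a = 3.880 × 10^-8 cm = 388.0 pm.
Atoms touch along the face diagonal, so √2·a = 4r, so r = 0.3536 × a = 137 pm.

137 pm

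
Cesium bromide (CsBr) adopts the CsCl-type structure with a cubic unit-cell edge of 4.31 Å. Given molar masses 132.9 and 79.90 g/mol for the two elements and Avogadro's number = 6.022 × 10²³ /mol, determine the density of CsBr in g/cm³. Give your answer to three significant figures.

The CsCl-type structure contains Z = 1 formula unit per cell; M(CsBr) = 132.9 + 79.90 = 212.8 g/mol.
a³ = (4.310 × 10^-8 cm)³ = 8.006 × 10^-23 cm³.
ρ = 1 × 212.8 / (6.022 × 10²³ × 8.006 × 10^-23) = 4.414 g/cm³.

4.41 g/cm³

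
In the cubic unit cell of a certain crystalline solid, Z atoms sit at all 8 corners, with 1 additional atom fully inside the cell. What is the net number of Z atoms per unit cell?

2

Corner atoms are shared by 8 cells (1/8 each), interior atoms are unshared.
Net atoms = 8 × 1/8 + 1 = 1 + 1 = 2.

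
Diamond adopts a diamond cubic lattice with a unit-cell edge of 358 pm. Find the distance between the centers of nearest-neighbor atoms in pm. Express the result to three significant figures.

In a diamond cubic structure, nearest neighbors lie along the body diagonal with √3·a = 8r; the nearest-neighbor distance equals 2r = 0.4330·a.
d = 0.4330 × 358 = 155 pm.

155 pm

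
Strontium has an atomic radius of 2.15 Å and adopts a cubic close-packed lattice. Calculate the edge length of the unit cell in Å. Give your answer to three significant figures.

6.08 Å

In an FCC lattice, atoms touch along the face diagonal, so √2·a = 4r.
a = 4r/√2 = 4 × 2.15 / 1.4142 = 6.08 Å.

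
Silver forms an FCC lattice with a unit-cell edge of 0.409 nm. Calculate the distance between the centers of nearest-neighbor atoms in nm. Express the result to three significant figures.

0.289 nm

In an FCC structure, atoms touch along the face diagonal, so √2·a = 4r; the nearest-neighbor distance equals 2r = 0.7071·a.
d = 0.7071 × 0.409 = 0.289 nm.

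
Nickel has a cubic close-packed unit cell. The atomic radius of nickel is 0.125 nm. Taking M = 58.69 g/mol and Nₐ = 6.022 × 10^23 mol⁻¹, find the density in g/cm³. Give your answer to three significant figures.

In an FCC lattice, atoms touch along the face diagonal, so √2·a = 4r, giving a = 0.3536 nm = 3.536 × 10^-8 cm.
With Z = 4, ρ = Z·M/(N_A·a³) = 4 × 58.69 / (6.022 × 10²³ × 4.419 × 10^-23) = 8.821 g/cm³.

8.82 g/cm³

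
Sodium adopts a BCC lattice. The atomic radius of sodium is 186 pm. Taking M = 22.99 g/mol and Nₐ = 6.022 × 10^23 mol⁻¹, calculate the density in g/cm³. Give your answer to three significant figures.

In a BCC lattice, atoms touch along the body diagonal, so √3·a = 4r, giving a = 429.5 pm = 4.295 × 10^-8 cm.
With Z = 2, ρ = Z·M/(N_A·a³) = 2 × 22.99 / (6.022 × 10²³ × 7.926 × 10^-23) = 0.9634 g/cm³.

0.963 g/cm³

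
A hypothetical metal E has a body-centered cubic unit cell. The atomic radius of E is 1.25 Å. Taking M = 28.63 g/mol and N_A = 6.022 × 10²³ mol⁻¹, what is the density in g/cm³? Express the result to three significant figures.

3.95 g/cm³

In a BCC lattice, atoms touch along the body diagonal, so √3·a = 4r, giving a = 2.887 Å = 2.887 × 10^-8 cm.
With Z = 2, ρ = Z·M/(N_A·a³) = 2 × 28.63 / (6.022 × 10²³ × 2.406 × 10^-23) = 3.953 g/cm³.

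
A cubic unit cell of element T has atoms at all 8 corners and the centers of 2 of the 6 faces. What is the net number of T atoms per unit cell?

Corner atoms are shared by 8 cells (1/8 each), face atoms by 2 (1/2 each).
Net atoms = 8 × 1/8 + 2 × 1/2 = 1 + 1 = 2.

2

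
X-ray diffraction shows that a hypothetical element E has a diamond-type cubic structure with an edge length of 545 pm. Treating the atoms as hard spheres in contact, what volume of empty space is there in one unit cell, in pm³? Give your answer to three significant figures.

1.07 × 10^8 pm³

In a diamond cubic lattice nearest neighbors lie along the body diagonal with √3·a = 8r, so r = 0.2165a = 118.0 pm.
V_cell = a³ = 1.619 × 10^8 pm³; V_atoms = 8 × (4/3)πr³ = 5.505 × 10^7 pm³.
Empty space = 1.619 × 10^8 − 5.505 × 10^7 = 1.07 × 10^8 pm³.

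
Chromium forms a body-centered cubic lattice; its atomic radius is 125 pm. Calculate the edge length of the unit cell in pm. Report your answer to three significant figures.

289 pm

In a BCC lattice, atoms touch along the body diagonal, so √3·a = 4r.
a = 4r/√3 = 4 × 125 / 1.7321 = 289 pm.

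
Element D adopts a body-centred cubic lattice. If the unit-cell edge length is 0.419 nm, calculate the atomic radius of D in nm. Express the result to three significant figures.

0.181 nm

In a BCC lattice, atoms touch along the body diagonal, so √3·a = 4r.
r = √3·a/4 = 1.7321 × 0.419 / 4 = 0.181 nm.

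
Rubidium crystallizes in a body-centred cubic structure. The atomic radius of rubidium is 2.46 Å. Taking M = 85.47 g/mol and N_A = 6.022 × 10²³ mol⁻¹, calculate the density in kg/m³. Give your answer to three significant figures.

In a BCC lattice, atoms touch along the body diagonal, so √3·a = 4r, giving a = 5.681 Å = 5.681 × 10^-8 cm.
With Z = 2, ρ = Z·M/(N_A·a³) = 2 × 85.47 / (6.022 × 10²³ × 1.834 × 10^-22) = 1.548 g/cm³ = 1550 kg/m³.

1550 kg/m³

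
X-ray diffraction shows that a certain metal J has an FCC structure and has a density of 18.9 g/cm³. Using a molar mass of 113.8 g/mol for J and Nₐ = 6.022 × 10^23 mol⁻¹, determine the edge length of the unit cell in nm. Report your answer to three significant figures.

With Z = 4 atoms per FCC cell, a³ = Z·M/(N_A·ρ) = 4 × 113.8 / (6.022 × 10²³ × 18.90 g/cm³) = 3.999 × 10^-23 cm³.
a = (3.999 × 10^-23)^(1/3) = 3.420 × 10^-8 cm = 0.342 nm.

0.342 nm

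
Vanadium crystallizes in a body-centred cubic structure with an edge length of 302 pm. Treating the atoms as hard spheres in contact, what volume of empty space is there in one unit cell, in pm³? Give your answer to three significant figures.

8.81 × 10^6 pm³

In a BCC lattice atoms touch along the body diagonal, so √3·a = 4r, so r = 0.4330a = 130.8 pm.
V_cell = a³ = 2.754 × 10^7 pm³; V_atoms = 2 × (4/3)πr³ = 1.873 × 10^7 pm³.
Empty space = 2.754 × 10^7 − 1.873 × 10^7 = 8.81 × 10^6 pm³.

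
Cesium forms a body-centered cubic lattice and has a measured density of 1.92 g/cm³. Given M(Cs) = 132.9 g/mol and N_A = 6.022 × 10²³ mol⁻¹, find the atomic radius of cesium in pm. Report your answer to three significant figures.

265 pm

For a BCC cell (Z = 2), a³ = Z·M/(N_A·ρ) = 2 × 132.9 / (6.022 × 10²³ × 1.920) = 2.299 × 10^-22 cm³, so a = 6.126 × 10^-8 cm = 612.6 pm.
Atoms touch along the body diagonal, so √3·a = 4r, so r = 0.4330 × a = 265 pm.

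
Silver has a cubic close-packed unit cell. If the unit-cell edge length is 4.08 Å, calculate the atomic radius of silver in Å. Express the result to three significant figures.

1.44 Å

In an FCC lattice, atoms touch along the face diagonal, so √2·a = 4r.
r = √2·a/4 = 1.4142 × 4.08 / 4 = 1.44 Å.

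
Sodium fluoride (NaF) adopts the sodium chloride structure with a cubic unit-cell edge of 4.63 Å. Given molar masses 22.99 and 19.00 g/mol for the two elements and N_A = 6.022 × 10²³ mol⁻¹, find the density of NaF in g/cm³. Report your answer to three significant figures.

2.81 g/cm³

The sodium chloride structure contains Z = 4 formula units per cell; M(NaF) = 22.99 + 19.00 = 41.99 g/mol.
a³ = (4.630 × 10^-8 cm)³ = 9.925 × 10^-23 cm³.
ρ = 4 × 41.99 / (6.022 × 10²³ × 9.925 × 10^-23) = 2.810 g/cm³.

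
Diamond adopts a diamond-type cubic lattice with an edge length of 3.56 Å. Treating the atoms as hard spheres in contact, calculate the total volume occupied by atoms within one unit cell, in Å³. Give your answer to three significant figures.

15.3 Å³

In a diamond cubic lattice nearest neighbors lie along the body diagonal with √3·a = 8r, so r = 0.2165a = 0.7708 Å.
V_atoms = Z × (4/3)πr³ = 8 × (4/3)π × (0.7708)³ = 15.3 Å³.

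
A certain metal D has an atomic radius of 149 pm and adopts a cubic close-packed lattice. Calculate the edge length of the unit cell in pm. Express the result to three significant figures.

In an FCC lattice, atoms touch along the face diagonal, so √2·a = 4r.
a = 4r/√2 = 4 × 149 / 1.4142 = 421 pm.

421 pm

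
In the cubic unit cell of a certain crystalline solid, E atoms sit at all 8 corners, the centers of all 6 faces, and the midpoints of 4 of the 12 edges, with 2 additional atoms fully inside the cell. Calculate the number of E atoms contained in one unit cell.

7

Corner atoms are shared by 8 cells (1/8 each), face atoms by 2 (1/2 each), edge atoms by 4 (1/4 each), interior atoms are unshared.
Net atoms = 8 × 1/8 + 6 × 1/2 + 4 × 1/4 + 2 = 1 + 3 + 1 + 2 = 7.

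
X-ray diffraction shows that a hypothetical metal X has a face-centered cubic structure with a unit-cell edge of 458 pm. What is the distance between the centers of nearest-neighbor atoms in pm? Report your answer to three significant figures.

In an FCC structure, atoms touch along the face diagonal, so √2·a = 4r; the nearest-neighbor distance equals 2r = 0.7071·a.
d = 0.7071 × 458 = 324 pm.

324 pm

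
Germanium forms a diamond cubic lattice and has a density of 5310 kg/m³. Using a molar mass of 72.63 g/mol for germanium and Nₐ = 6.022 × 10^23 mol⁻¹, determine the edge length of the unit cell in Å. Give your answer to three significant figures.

5.66 Å

With Z = 8 atoms per diamond cubic cell, a³ = Z·M/(N_A·ρ) = 8 × 72.63 / (6.022 × 10²³ × 5.310 g/cm³) = 1.817 × 10^-22 cm³.
a = (1.817 × 10^-22)^(1/3) = 5.664 × 10^-8 cm = 5.66 Å.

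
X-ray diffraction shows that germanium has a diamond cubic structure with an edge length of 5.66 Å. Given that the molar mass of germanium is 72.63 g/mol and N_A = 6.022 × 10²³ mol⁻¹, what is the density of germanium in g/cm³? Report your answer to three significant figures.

A diamond cubic unit cell contains Z = 8 atoms.
Cell volume: a³ = (5.66 Å)³ = (5.660 × 10^-8 cm)³ = 1.813 × 10^-22 cm³.
ρ = Z·M/(N_A·a³) = 8 × 72.63 / (6.022 × 10²³ × 1.813 × 10^-22) = 5.321 g/cm³.

5.32 g/cm³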